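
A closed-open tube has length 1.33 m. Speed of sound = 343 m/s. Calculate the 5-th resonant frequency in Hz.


Given values:
  Tube type: closed-open, L = 1.33 m, c = 343 m/s, n = 5
Formula: f_n = (2n - 1) * c / (4 * L)
Compute 2n - 1 = 2*5 - 1 = 9
Compute 4 * L = 4 * 1.33 = 5.32
f = 9 * 343 / 5.32
f = 580.26

580.26 Hz


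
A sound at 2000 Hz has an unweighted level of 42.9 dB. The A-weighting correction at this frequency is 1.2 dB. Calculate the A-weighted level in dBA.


Given values:
  SPL = 42.9 dB
  A-weighting at 2000 Hz = 1.2 dB
Formula: L_A = SPL + A_weight
L_A = 42.9 + (1.2)
L_A = 44.1

44.1 dBA


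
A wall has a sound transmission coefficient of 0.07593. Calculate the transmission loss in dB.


Given values:
  tau = 0.07593
Formula: TL = 10 * log10(1 / tau)
Compute 1 / tau = 1 / 0.07593 = 13.17
Compute log10(13.17) = 1.119586
TL = 10 * 1.119586 = 11.2

11.2 dB


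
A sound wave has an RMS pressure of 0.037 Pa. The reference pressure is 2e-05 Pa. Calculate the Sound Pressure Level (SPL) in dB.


Given values:
  p = 0.037 Pa
  p_ref = 2e-05 Pa
Formula: SPL = 20 * log10(p / p_ref)
Compute ratio: p / p_ref = 0.037 / 2e-05 = 1850
Compute log10: log10(1850) = 3.267172
Multiply: SPL = 20 * 3.267172 = 65.34

65.34 dB


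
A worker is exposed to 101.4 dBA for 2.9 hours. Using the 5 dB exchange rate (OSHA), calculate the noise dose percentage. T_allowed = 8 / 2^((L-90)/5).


Given values:
  L = 101.4 dBA, T = 2.9 hours
Formula: T_allowed = 8 / 2^((L - 90) / 5)
Compute exponent: (101.4 - 90) / 5 = 2.28
Compute 2^(2.28) = 4.85678
T_allowed = 8 / 4.85678 = 1.647182 hours
Dose = (T / T_allowed) * 100
Dose = (2.9 / 1.647182) * 100 = 176.06

176.06 %


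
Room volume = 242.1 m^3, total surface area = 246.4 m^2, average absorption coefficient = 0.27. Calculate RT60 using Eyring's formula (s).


Given values:
  V = 242.1 m^3, S = 246.4 m^2, alpha = 0.27
Formula: RT60 = 0.161 * V / (-S * ln(1 - alpha))
Compute ln(1 - 0.27) = ln(0.73) = -0.314711
Denominator: -246.4 * -0.314711 = 77.5448
Numerator: 0.161 * 242.1 = 38.9781
RT60 = 38.9781 / 77.5448 = 0.503

0.503 s


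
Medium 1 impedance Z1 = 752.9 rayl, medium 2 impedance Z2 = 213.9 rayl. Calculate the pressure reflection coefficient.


Given values:
  Z1 = 752.9 rayl, Z2 = 213.9 rayl
Formula: R = (Z2 - Z1) / (Z2 + Z1)
Numerator: Z2 - Z1 = 213.9 - 752.9 = -539.0
Denominator: Z2 + Z1 = 213.9 + 752.9 = 966.8
R = -539.0 / 966.8 = -0.5575

-0.5575


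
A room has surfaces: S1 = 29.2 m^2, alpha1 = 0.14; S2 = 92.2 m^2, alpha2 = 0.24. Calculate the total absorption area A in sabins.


Given surfaces:
  Surface 1: 29.2 * 0.14 = 4.088
  Surface 2: 92.2 * 0.24 = 22.128
Formula: A = sum(Si * alpha_i)
A = 4.088 + 22.128
A = 26.22

26.22 sabins


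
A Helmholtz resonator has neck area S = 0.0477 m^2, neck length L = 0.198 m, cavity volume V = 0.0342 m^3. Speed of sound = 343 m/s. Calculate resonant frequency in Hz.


Given values:
  S = 0.0477 m^2, L = 0.198 m, V = 0.0342 m^3, c = 343 m/s
Formula: f = (c / (2*pi)) * sqrt(S / (V * L))
Compute V * L = 0.0342 * 0.198 = 0.0067716
Compute S / (V * L) = 0.0477 / 0.0067716 = 7.0441
Compute sqrt(7.0441) = 2.654072
Compute c / (2*pi) = 343 / 6.283185 = 54.590148
f = 54.590148 * 2.654072 = 144.89

144.89 Hz


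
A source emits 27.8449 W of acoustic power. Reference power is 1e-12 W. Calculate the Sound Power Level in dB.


Given values:
  W = 27.8449 W
  W_ref = 1e-12 W
Formula: SWL = 10 * log10(W / W_ref)
Compute ratio: W / W_ref = 27844900000000
Compute log10: log10(27844900000000) = 13.444746
Multiply: SWL = 10 * 13.444746 = 134.45

134.45 dB


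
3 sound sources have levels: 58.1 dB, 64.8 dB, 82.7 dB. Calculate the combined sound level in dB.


Formula: L_total = 10 * log10( sum(10^(Li/10)) )
  Source 1: 10^(58.1/10) = 645654.229
  Source 2: 10^(64.8/10) = 3019951.7204
  Source 3: 10^(82.7/10) = 186208713.6663
Sum of linear values = 189874319.6157
L_total = 10 * log10(189874319.6157) = 82.78

82.78 dB


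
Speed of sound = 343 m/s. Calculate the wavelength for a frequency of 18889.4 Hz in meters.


Given values:
  c = 343 m/s, f = 18889.4 Hz
Formula: lambda = c / f
lambda = 343 / 18889.4
lambda = 0.0182

0.0182 m


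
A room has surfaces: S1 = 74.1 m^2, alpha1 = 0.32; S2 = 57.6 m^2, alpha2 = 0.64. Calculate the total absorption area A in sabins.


Given surfaces:
  Surface 1: 74.1 * 0.32 = 23.712
  Surface 2: 57.6 * 0.64 = 36.864
Formula: A = sum(Si * alpha_i)
A = 23.712 + 36.864
A = 60.58

60.58 sabins


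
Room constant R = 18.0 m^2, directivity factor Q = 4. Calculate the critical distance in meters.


Given values:
  R = 18.0 m^2, Q = 4
Formula: d_c = 0.141 * sqrt(Q * R)
Compute Q * R = 4 * 18.0 = 72.0
Compute sqrt(72.0) = 8.4853
d_c = 0.141 * 8.4853 = 1.196

1.196 m


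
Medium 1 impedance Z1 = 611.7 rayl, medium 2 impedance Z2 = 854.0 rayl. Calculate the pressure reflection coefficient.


Given values:
  Z1 = 611.7 rayl, Z2 = 854.0 rayl
Formula: R = (Z2 - Z1) / (Z2 + Z1)
Numerator: Z2 - Z1 = 854.0 - 611.7 = 242.3
Denominator: Z2 + Z1 = 854.0 + 611.7 = 1465.7
R = 242.3 / 1465.7 = 0.1653

0.1653


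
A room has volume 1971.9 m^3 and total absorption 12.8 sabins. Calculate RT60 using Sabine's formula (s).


Given values:
  V = 1971.9 m^3
  A = 12.8 sabins
Formula: RT60 = 0.161 * V / A
Numerator: 0.161 * 1971.9 = 317.4759
RT60 = 317.4759 / 12.8 = 24.803

24.803 s


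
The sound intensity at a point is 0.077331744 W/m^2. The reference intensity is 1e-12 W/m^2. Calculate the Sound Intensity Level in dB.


Given values:
  I = 0.077331744 W/m^2
  I_ref = 1e-12 W/m^2
Formula: SIL = 10 * log10(I / I_ref)
Compute ratio: I / I_ref = 77331744000
Compute log10: log10(77331744000) = 10.888358
Multiply: SIL = 10 * 10.888358 = 108.88

108.88 dB


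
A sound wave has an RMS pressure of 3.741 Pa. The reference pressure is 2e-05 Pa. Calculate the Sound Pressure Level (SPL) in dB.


Given values:
  p = 3.741 Pa
  p_ref = 2e-05 Pa
Formula: SPL = 20 * log10(p / p_ref)
Compute ratio: p / p_ref = 3.741 / 2e-05 = 187050
Compute log10: log10(187050) = 5.271958
Multiply: SPL = 20 * 5.271958 = 105.44

105.44 dB


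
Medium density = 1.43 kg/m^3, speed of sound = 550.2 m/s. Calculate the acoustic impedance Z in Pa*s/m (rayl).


Given values:
  rho = 1.43 kg/m^3
  c = 550.2 m/s
Formula: Z = rho * c
Z = 1.43 * 550.2
Z = 786.79

786.79 rayl


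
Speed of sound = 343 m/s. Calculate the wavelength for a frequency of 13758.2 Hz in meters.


Given values:
  c = 343 m/s, f = 13758.2 Hz
Formula: lambda = c / f
lambda = 343 / 13758.2
lambda = 0.0249

0.0249 m


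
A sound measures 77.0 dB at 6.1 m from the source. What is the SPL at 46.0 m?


Given values:
  SPL1 = 77.0 dB, r1 = 6.1 m, r2 = 46.0 m
Formula: SPL2 = SPL1 - 20 * log10(r2 / r1)
Compute ratio: r2 / r1 = 46.0 / 6.1 = 7.541
Compute log10: log10(7.541) = 0.877429
Compute drop: 20 * 0.877429 = 17.5486
SPL2 = 77.0 - 17.5486 = 59.45

59.45 dB


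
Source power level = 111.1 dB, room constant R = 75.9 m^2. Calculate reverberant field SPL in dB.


Given values:
  Lw = 111.1 dB, R = 75.9 m^2
Formula: SPL = Lw + 10 * log10(4 / R)
Compute 4 / R = 4 / 75.9 = 0.052701
Compute 10 * log10(0.052701) = -12.7818
SPL = 111.1 + (-12.7818) = 98.32

98.32 dB


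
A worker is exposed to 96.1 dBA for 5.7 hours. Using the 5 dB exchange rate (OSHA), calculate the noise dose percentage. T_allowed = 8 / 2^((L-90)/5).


Given values:
  L = 96.1 dBA, T = 5.7 hours
Formula: T_allowed = 8 / 2^((L - 90) / 5)
Compute exponent: (96.1 - 90) / 5 = 1.22
Compute 2^(1.22) = 2.329467
T_allowed = 8 / 2.329467 = 3.434262 hours
Dose = (T / T_allowed) * 100
Dose = (5.7 / 3.434262) * 100 = 165.97

165.97 %


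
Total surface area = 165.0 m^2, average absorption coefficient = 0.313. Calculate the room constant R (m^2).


Given values:
  S = 165.0 m^2, alpha = 0.313
Formula: R = S * alpha / (1 - alpha)
Numerator: 165.0 * 0.313 = 51.645
Denominator: 1 - 0.313 = 0.687
R = 51.645 / 0.687 = 75.17

75.17 m^2


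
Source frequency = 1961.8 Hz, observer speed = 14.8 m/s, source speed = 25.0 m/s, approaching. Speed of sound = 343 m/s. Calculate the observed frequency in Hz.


Given values:
  f_s = 1961.8 Hz, v_o = 14.8 m/s, v_s = 25.0 m/s
  Direction: approaching
Formula: f_o = f_s * (c + v_o) / (c - v_s)
Numerator: c + v_o = 343 + 14.8 = 357.8
Denominator: c - v_s = 343 - 25.0 = 318.0
f_o = 1961.8 * 357.8 / 318.0 = 2207.33

2207.33 Hz


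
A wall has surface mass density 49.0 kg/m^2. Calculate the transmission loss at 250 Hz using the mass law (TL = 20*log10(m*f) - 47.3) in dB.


Given values:
  m = 49.0 kg/m^2, f = 250 Hz
Formula: TL = 20 * log10(m * f) - 47.3
Compute m * f = 49.0 * 250 = 12250.0
Compute log10(12250.0) = 4.088136
Compute 20 * 4.088136 = 81.7627
TL = 81.7627 - 47.3 = 34.46

34.46 dB


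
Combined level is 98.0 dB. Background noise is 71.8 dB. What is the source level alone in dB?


Given values:
  L_total = 98.0 dB, L_bg = 71.8 dB
Formula: L_source = 10 * log10(10^(L_total/10) - 10^(L_bg/10))
Convert to linear:
  10^(98.0/10) = 6309573444.8019
  10^(71.8/10) = 15135612.4844
Difference: 6309573444.8019 - 15135612.4844 = 6294437832.3175
L_source = 10 * log10(6294437832.3175) = 97.99

97.99 dB


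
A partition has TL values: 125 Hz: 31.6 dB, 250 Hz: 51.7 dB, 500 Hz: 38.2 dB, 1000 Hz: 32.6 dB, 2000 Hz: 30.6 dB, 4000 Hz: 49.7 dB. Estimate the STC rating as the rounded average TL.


Given TL values at each frequency:
  125 Hz: 31.6 dB
  250 Hz: 51.7 dB
  500 Hz: 38.2 dB
  1000 Hz: 32.6 dB
  2000 Hz: 30.6 dB
  4000 Hz: 49.7 dB
Formula: STC ~ round(average of TL values)
Sum = 31.6 + 51.7 + 38.2 + 32.6 + 30.6 + 49.7 = 234.4
Average = 234.4 / 6 = 39.07
Rounded: 39

39


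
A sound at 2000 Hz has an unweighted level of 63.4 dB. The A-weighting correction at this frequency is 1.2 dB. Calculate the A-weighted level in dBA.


Given values:
  SPL = 63.4 dB
  A-weighting at 2000 Hz = 1.2 dB
Formula: L_A = SPL + A_weight
L_A = 63.4 + (1.2)
L_A = 64.6

64.6 dBA


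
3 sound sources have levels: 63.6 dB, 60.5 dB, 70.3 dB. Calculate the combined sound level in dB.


Formula: L_total = 10 * log10( sum(10^(Li/10)) )
  Source 1: 10^(63.6/10) = 2290867.6528
  Source 2: 10^(60.5/10) = 1122018.4543
  Source 3: 10^(70.3/10) = 10715193.0524
Sum of linear values = 14128079.1595
L_total = 10 * log10(14128079.1595) = 71.5

71.5 dB


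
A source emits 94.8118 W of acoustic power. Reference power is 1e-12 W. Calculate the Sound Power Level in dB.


Given values:
  W = 94.8118 W
  W_ref = 1e-12 W
Formula: SWL = 10 * log10(W / W_ref)
Compute ratio: W / W_ref = 94811800000000
Compute log10: log10(94811800000000) = 13.976862
Multiply: SWL = 10 * 13.976862 = 139.77

139.77 dB


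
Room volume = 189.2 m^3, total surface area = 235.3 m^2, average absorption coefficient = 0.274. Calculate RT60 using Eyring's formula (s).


Given values:
  V = 189.2 m^3, S = 235.3 m^2, alpha = 0.274
Formula: RT60 = 0.161 * V / (-S * ln(1 - alpha))
Compute ln(1 - 0.274) = ln(0.726) = -0.320205
Denominator: -235.3 * -0.320205 = 75.3442
Numerator: 0.161 * 189.2 = 30.4612
RT60 = 30.4612 / 75.3442 = 0.404

0.404 s


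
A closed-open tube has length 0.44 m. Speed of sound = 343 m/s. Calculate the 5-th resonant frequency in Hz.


Given values:
  Tube type: closed-open, L = 0.44 m, c = 343 m/s, n = 5
Formula: f_n = (2n - 1) * c / (4 * L)
Compute 2n - 1 = 2*5 - 1 = 9
Compute 4 * L = 4 * 0.44 = 1.76
f = 9 * 343 / 1.76
f = 1753.98

1753.98 Hz


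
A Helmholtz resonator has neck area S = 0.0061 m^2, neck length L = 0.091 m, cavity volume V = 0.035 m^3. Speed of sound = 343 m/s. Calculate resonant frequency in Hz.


Given values:
  S = 0.0061 m^2, L = 0.091 m, V = 0.035 m^3, c = 343 m/s
Formula: f = (c / (2*pi)) * sqrt(S / (V * L))
Compute V * L = 0.035 * 0.091 = 0.003185
Compute S / (V * L) = 0.0061 / 0.003185 = 1.9152
Compute sqrt(1.9152) = 1.383908
Compute c / (2*pi) = 343 / 6.283185 = 54.590148
f = 54.590148 * 1.383908 = 75.55

75.55 Hz


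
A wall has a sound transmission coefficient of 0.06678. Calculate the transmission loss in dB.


Given values:
  tau = 0.06678
Formula: TL = 10 * log10(1 / tau)
Compute 1 / tau = 1 / 0.06678 = 14.9745
Compute log10(14.9745) = 1.175352
TL = 10 * 1.175352 = 11.75

11.75 dB


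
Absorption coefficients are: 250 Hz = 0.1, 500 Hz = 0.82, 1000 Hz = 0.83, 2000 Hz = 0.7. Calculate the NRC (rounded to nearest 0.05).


Given values:
  a_250 = 0.1, a_500 = 0.82
  a_1000 = 0.83, a_2000 = 0.7
Formula: NRC = (a250 + a500 + a1000 + a2000) / 4
Sum = 0.1 + 0.82 + 0.83 + 0.7 = 2.45
NRC = 2.45 / 4 = 0.6125
Rounded to nearest 0.05: 0.6

0.6


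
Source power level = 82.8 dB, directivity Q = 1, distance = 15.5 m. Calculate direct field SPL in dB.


Given values:
  Lw = 82.8 dB, Q = 1, r = 15.5 m
Formula: SPL = Lw + 10 * log10(Q / (4 * pi * r^2))
Compute 4 * pi * r^2 = 4 * pi * 15.5^2 = 3019.0705
Compute Q / denom = 1 / 3019.0705 = 0.00033123
Compute 10 * log10(0.00033123) = -34.7987
SPL = 82.8 + (-34.7987) = 48.0

48.0 dB


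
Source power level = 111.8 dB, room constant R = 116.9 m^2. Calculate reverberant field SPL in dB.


Given values:
  Lw = 111.8 dB, R = 116.9 m^2
Formula: SPL = Lw + 10 * log10(4 / R)
Compute 4 / R = 4 / 116.9 = 0.034217
Compute 10 * log10(0.034217) = -14.6576
SPL = 111.8 + (-14.6576) = 97.14

97.14 dB


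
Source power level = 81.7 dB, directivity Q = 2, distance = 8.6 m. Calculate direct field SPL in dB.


Given values:
  Lw = 81.7 dB, Q = 2, r = 8.6 m
Formula: SPL = Lw + 10 * log10(Q / (4 * pi * r^2))
Compute 4 * pi * r^2 = 4 * pi * 8.6^2 = 929.4088
Compute Q / denom = 2 / 929.4088 = 0.00215191
Compute 10 * log10(0.00215191) = -26.6718
SPL = 81.7 + (-26.6718) = 55.03

55.03 dB


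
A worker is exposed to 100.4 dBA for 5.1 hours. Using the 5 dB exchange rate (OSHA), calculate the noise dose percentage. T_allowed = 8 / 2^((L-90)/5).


Given values:
  L = 100.4 dBA, T = 5.1 hours
Formula: T_allowed = 8 / 2^((L - 90) / 5)
Compute exponent: (100.4 - 90) / 5 = 2.08
Compute 2^(2.08) = 4.228072
T_allowed = 8 / 4.228072 = 1.892115 hours
Dose = (T / T_allowed) * 100
Dose = (5.1 / 1.892115) * 100 = 269.54

269.54 %


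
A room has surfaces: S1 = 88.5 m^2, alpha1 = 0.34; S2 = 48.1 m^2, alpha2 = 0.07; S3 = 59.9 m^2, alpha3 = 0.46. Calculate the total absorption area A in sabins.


Given surfaces:
  Surface 1: 88.5 * 0.34 = 30.09
  Surface 2: 48.1 * 0.07 = 3.367
  Surface 3: 59.9 * 0.46 = 27.554
Formula: A = sum(Si * alpha_i)
A = 30.09 + 3.367 + 27.554
A = 61.01

61.01 sabins


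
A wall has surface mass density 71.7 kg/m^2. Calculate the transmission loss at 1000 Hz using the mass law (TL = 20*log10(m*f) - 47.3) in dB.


Given values:
  m = 71.7 kg/m^2, f = 1000 Hz
Formula: TL = 20 * log10(m * f) - 47.3
Compute m * f = 71.7 * 1000 = 71700.0
Compute log10(71700.0) = 4.855519
Compute 20 * 4.855519 = 97.1104
TL = 97.1104 - 47.3 = 49.81

49.81 dB


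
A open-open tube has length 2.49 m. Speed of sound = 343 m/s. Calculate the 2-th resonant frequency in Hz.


Given values:
  Tube type: open-open, L = 2.49 m, c = 343 m/s, n = 2
Formula: f_n = n * c / (2 * L)
Compute 2 * L = 2 * 2.49 = 4.98
f = 2 * 343 / 4.98
f = 137.75

137.75 Hz


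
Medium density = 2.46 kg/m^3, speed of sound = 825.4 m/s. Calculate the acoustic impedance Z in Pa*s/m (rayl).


Given values:
  rho = 2.46 kg/m^3
  c = 825.4 m/s
Formula: Z = rho * c
Z = 2.46 * 825.4
Z = 2030.48

2030.48 rayl


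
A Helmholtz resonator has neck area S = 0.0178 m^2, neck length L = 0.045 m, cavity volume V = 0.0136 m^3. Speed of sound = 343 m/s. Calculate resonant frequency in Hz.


Given values:
  S = 0.0178 m^2, L = 0.045 m, V = 0.0136 m^3, c = 343 m/s
Formula: f = (c / (2*pi)) * sqrt(S / (V * L))
Compute V * L = 0.0136 * 0.045 = 0.000612
Compute S / (V * L) = 0.0178 / 0.000612 = 29.085
Compute sqrt(29.085) = 5.393051
Compute c / (2*pi) = 343 / 6.283185 = 54.590148
f = 54.590148 * 5.393051 = 294.41

294.41 Hz


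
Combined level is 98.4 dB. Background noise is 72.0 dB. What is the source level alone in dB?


Given values:
  L_total = 98.4 dB, L_bg = 72.0 dB
Formula: L_source = 10 * log10(10^(L_total/10) - 10^(L_bg/10))
Convert to linear:
  10^(98.4/10) = 6918309709.1894
  10^(72.0/10) = 15848931.9246
Difference: 6918309709.1894 - 15848931.9246 = 6902460777.2648
L_source = 10 * log10(6902460777.2648) = 98.39

98.39 dB


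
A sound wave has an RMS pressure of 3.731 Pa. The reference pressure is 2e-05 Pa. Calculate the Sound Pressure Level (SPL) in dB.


Given values:
  p = 3.731 Pa
  p_ref = 2e-05 Pa
Formula: SPL = 20 * log10(p / p_ref)
Compute ratio: p / p_ref = 3.731 / 2e-05 = 186550
Compute log10: log10(186550) = 5.270795
Multiply: SPL = 20 * 5.270795 = 105.42

105.42 dB


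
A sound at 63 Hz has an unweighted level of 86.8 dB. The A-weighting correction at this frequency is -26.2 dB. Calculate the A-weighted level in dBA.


Given values:
  SPL = 86.8 dB
  A-weighting at 63 Hz = -26.2 dB
Formula: L_A = SPL + A_weight
L_A = 86.8 + (-26.2)
L_A = 60.6

60.6 dBA


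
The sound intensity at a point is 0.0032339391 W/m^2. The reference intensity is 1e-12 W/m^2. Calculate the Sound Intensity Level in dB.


Given values:
  I = 0.0032339391 W/m^2
  I_ref = 1e-12 W/m^2
Formula: SIL = 10 * log10(I / I_ref)
Compute ratio: I / I_ref = 3233939100
Compute log10: log10(3233939100) = 9.509732
Multiply: SIL = 10 * 9.509732 = 95.1

95.1 dB


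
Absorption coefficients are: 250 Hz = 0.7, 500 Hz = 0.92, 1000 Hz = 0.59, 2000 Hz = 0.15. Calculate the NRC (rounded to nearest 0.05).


Given values:
  a_250 = 0.7, a_500 = 0.92
  a_1000 = 0.59, a_2000 = 0.15
Formula: NRC = (a250 + a500 + a1000 + a2000) / 4
Sum = 0.7 + 0.92 + 0.59 + 0.15 = 2.36
NRC = 2.36 / 4 = 0.59
Rounded to nearest 0.05: 0.6

0.6


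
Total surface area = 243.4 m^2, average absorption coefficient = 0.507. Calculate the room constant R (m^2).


Given values:
  S = 243.4 m^2, alpha = 0.507
Formula: R = S * alpha / (1 - alpha)
Numerator: 243.4 * 0.507 = 123.4038
Denominator: 1 - 0.507 = 0.493
R = 123.4038 / 0.493 = 250.31

250.31 m^2


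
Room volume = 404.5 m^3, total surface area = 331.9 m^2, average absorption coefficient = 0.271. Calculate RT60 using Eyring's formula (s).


Given values:
  V = 404.5 m^3, S = 331.9 m^2, alpha = 0.271
Formula: RT60 = 0.161 * V / (-S * ln(1 - alpha))
Compute ln(1 - 0.271) = ln(0.729) = -0.316082
Denominator: -331.9 * -0.316082 = 104.9076
Numerator: 0.161 * 404.5 = 65.1245
RT60 = 65.1245 / 104.9076 = 0.621

0.621 s


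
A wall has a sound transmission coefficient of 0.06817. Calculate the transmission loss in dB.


Given values:
  tau = 0.06817
Formula: TL = 10 * log10(1 / tau)
Compute 1 / tau = 1 / 0.06817 = 14.6692
Compute log10(14.6692) = 1.166406
TL = 10 * 1.166406 = 11.66

11.66 dB


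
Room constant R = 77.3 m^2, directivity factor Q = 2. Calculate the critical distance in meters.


Given values:
  R = 77.3 m^2, Q = 2
Formula: d_c = 0.141 * sqrt(Q * R)
Compute Q * R = 2 * 77.3 = 154.6
Compute sqrt(154.6) = 12.4338
d_c = 0.141 * 12.4338 = 1.753

1.753 m


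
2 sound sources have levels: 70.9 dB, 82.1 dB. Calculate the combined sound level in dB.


Formula: L_total = 10 * log10( sum(10^(Li/10)) )
  Source 1: 10^(70.9/10) = 12302687.7081
  Source 2: 10^(82.1/10) = 162181009.7359
Sum of linear values = 174483697.444
L_total = 10 * log10(174483697.444) = 82.42

82.42 dB


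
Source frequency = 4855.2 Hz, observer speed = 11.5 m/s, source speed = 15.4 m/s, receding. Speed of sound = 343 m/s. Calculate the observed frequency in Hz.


Given values:
  f_s = 4855.2 Hz, v_o = 11.5 m/s, v_s = 15.4 m/s
  Direction: receding
Formula: f_o = f_s * (c - v_o) / (c + v_s)
Numerator: c - v_o = 343 - 11.5 = 331.5
Denominator: c + v_s = 343 + 15.4 = 358.4
f_o = 4855.2 * 331.5 / 358.4 = 4490.79

4490.79 Hz


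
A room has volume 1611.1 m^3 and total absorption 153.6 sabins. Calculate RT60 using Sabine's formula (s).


Given values:
  V = 1611.1 m^3
  A = 153.6 sabins
Formula: RT60 = 0.161 * V / A
Numerator: 0.161 * 1611.1 = 259.3871
RT60 = 259.3871 / 153.6 = 1.689

1.689 s


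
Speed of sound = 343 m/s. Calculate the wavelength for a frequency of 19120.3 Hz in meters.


Given values:
  c = 343 m/s, f = 19120.3 Hz
Formula: lambda = c / f
lambda = 343 / 19120.3
lambda = 0.0179

0.0179 m


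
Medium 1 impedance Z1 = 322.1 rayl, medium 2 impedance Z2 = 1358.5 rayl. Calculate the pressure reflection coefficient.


Given values:
  Z1 = 322.1 rayl, Z2 = 1358.5 rayl
Formula: R = (Z2 - Z1) / (Z2 + Z1)
Numerator: Z2 - Z1 = 1358.5 - 322.1 = 1036.4
Denominator: Z2 + Z1 = 1358.5 + 322.1 = 1680.6
R = 1036.4 / 1680.6 = 0.6167

0.6167


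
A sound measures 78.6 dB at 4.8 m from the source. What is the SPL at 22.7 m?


Given values:
  SPL1 = 78.6 dB, r1 = 4.8 m, r2 = 22.7 m
Formula: SPL2 = SPL1 - 20 * log10(r2 / r1)
Compute ratio: r2 / r1 = 22.7 / 4.8 = 4.7292
Compute log10: log10(4.7292) = 0.674788
Compute drop: 20 * 0.674788 = 13.4958
SPL2 = 78.6 - 13.4958 = 65.1

65.1 dB


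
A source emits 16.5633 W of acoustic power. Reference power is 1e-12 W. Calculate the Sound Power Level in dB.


Given values:
  W = 16.5633 W
  W_ref = 1e-12 W
Formula: SWL = 10 * log10(W / W_ref)
Compute ratio: W / W_ref = 16563300000000
Compute log10: log10(16563300000000) = 13.219147
Multiply: SWL = 10 * 13.219147 = 132.19

132.19 dB


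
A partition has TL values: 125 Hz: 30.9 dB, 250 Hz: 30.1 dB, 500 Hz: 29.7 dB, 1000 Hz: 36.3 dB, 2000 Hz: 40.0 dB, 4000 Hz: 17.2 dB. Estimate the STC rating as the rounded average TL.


Given TL values at each frequency:
  125 Hz: 30.9 dB
  250 Hz: 30.1 dB
  500 Hz: 29.7 dB
  1000 Hz: 36.3 dB
  2000 Hz: 40.0 dB
  4000 Hz: 17.2 dB
Formula: STC ~ round(average of TL values)
Sum = 30.9 + 30.1 + 29.7 + 36.3 + 40.0 + 17.2 = 184.2
Average = 184.2 / 6 = 30.7
Rounded: 31

31


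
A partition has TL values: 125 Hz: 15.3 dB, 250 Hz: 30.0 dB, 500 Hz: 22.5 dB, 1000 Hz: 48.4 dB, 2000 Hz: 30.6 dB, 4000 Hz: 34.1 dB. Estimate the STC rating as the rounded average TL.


Given TL values at each frequency:
  125 Hz: 15.3 dB
  250 Hz: 30.0 dB
  500 Hz: 22.5 dB
  1000 Hz: 48.4 dB
  2000 Hz: 30.6 dB
  4000 Hz: 34.1 dB
Formula: STC ~ round(average of TL values)
Sum = 15.3 + 30.0 + 22.5 + 48.4 + 30.6 + 34.1 = 180.9
Average = 180.9 / 6 = 30.15
Rounded: 30

30


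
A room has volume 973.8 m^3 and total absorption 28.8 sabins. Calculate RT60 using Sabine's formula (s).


Given values:
  V = 973.8 m^3
  A = 28.8 sabins
Formula: RT60 = 0.161 * V / A
Numerator: 0.161 * 973.8 = 156.7818
RT60 = 156.7818 / 28.8 = 5.444

5.444 s


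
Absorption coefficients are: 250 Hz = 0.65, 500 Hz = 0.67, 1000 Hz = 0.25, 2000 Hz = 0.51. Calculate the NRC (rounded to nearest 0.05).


Given values:
  a_250 = 0.65, a_500 = 0.67
  a_1000 = 0.25, a_2000 = 0.51
Formula: NRC = (a250 + a500 + a1000 + a2000) / 4
Sum = 0.65 + 0.67 + 0.25 + 0.51 = 2.08
NRC = 2.08 / 4 = 0.52
Rounded to nearest 0.05: 0.5

0.5


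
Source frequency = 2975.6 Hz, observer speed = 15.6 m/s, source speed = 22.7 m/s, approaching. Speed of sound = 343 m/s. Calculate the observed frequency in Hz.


Given values:
  f_s = 2975.6 Hz, v_o = 15.6 m/s, v_s = 22.7 m/s
  Direction: approaching
Formula: f_o = f_s * (c + v_o) / (c - v_s)
Numerator: c + v_o = 343 + 15.6 = 358.6
Denominator: c - v_s = 343 - 22.7 = 320.3
f_o = 2975.6 * 358.6 / 320.3 = 3331.41

3331.41 Hz


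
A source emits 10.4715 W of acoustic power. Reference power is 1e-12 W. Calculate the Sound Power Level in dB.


Given values:
  W = 10.4715 W
  W_ref = 1e-12 W
Formula: SWL = 10 * log10(W / W_ref)
Compute ratio: W / W_ref = 10471500000000
Compute log10: log10(10471500000000) = 13.020009
Multiply: SWL = 10 * 13.020009 = 130.2

130.2 dB


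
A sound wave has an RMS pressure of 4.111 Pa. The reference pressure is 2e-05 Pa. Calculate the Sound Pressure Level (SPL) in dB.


Given values:
  p = 4.111 Pa
  p_ref = 2e-05 Pa
Formula: SPL = 20 * log10(p / p_ref)
Compute ratio: p / p_ref = 4.111 / 2e-05 = 205550
Compute log10: log10(205550) = 5.312917
Multiply: SPL = 20 * 5.312917 = 106.26

106.26 dB


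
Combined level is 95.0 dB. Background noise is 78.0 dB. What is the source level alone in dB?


Given values:
  L_total = 95.0 dB, L_bg = 78.0 dB
Formula: L_source = 10 * log10(10^(L_total/10) - 10^(L_bg/10))
Convert to linear:
  10^(95.0/10) = 3162277660.1684
  10^(78.0/10) = 63095734.448
Difference: 3162277660.1684 - 63095734.448 = 3099181925.7204
L_source = 10 * log10(3099181925.7204) = 94.91

94.91 dB


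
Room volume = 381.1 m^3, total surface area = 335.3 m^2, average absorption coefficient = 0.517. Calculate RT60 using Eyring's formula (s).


Given values:
  V = 381.1 m^3, S = 335.3 m^2, alpha = 0.517
Formula: RT60 = 0.161 * V / (-S * ln(1 - alpha))
Compute ln(1 - 0.517) = ln(0.483) = -0.727739
Denominator: -335.3 * -0.727739 = 244.0109
Numerator: 0.161 * 381.1 = 61.3571
RT60 = 61.3571 / 244.0109 = 0.251

0.251 s


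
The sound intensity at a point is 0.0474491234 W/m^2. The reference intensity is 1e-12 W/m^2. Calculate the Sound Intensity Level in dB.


Given values:
  I = 0.0474491234 W/m^2
  I_ref = 1e-12 W/m^2
Formula: SIL = 10 * log10(I / I_ref)
Compute ratio: I / I_ref = 47449123400
Compute log10: log10(47449123400) = 10.676228
Multiply: SIL = 10 * 10.676228 = 106.76

106.76 dB


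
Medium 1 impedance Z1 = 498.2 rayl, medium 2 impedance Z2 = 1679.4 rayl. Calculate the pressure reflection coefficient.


Given values:
  Z1 = 498.2 rayl, Z2 = 1679.4 rayl
Formula: R = (Z2 - Z1) / (Z2 + Z1)
Numerator: Z2 - Z1 = 1679.4 - 498.2 = 1181.2
Denominator: Z2 + Z1 = 1679.4 + 498.2 = 2177.6
R = 1181.2 / 2177.6 = 0.5424

0.5424


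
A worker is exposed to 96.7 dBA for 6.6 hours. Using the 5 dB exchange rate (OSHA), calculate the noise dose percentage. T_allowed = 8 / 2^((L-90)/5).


Given values:
  L = 96.7 dBA, T = 6.6 hours
Formula: T_allowed = 8 / 2^((L - 90) / 5)
Compute exponent: (96.7 - 90) / 5 = 1.34
Compute 2^(1.34) = 2.531513
T_allowed = 8 / 2.531513 = 3.160165 hours
Dose = (T / T_allowed) * 100
Dose = (6.6 / 3.160165) * 100 = 208.85

208.85 %


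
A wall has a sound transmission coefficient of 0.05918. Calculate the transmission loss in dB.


Given values:
  tau = 0.05918
Formula: TL = 10 * log10(1 / tau)
Compute 1 / tau = 1 / 0.05918 = 16.8976
Compute log10(16.8976) = 1.227825
TL = 10 * 1.227825 = 12.28

12.28 dB


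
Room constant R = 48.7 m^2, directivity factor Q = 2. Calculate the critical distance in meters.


Given values:
  R = 48.7 m^2, Q = 2
Formula: d_c = 0.141 * sqrt(Q * R)
Compute Q * R = 2 * 48.7 = 97.4
Compute sqrt(97.4) = 9.8691
d_c = 0.141 * 9.8691 = 1.392

1.392 m


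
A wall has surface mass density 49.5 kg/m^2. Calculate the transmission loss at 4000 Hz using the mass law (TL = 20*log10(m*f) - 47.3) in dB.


Given values:
  m = 49.5 kg/m^2, f = 4000 Hz
Formula: TL = 20 * log10(m * f) - 47.3
Compute m * f = 49.5 * 4000 = 198000.0
Compute log10(198000.0) = 5.296665
Compute 20 * 5.296665 = 105.9333
TL = 105.9333 - 47.3 = 58.63

58.63 dB


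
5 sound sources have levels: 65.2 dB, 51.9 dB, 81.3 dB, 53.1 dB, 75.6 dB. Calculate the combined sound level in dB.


Formula: L_total = 10 * log10( sum(10^(Li/10)) )
  Source 1: 10^(65.2/10) = 3311311.2148
  Source 2: 10^(51.9/10) = 154881.6619
  Source 3: 10^(81.3/10) = 134896288.2592
  Source 4: 10^(53.1/10) = 204173.7945
  Source 5: 10^(75.6/10) = 36307805.477
Sum of linear values = 174874460.4074
L_total = 10 * log10(174874460.4074) = 82.43

82.43 dB


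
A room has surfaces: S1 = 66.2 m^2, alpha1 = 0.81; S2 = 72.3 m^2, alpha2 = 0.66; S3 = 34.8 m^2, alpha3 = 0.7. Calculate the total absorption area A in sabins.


Given surfaces:
  Surface 1: 66.2 * 0.81 = 53.622
  Surface 2: 72.3 * 0.66 = 47.718
  Surface 3: 34.8 * 0.7 = 24.36
Formula: A = sum(Si * alpha_i)
A = 53.622 + 47.718 + 24.36
A = 125.7

125.7 sabins


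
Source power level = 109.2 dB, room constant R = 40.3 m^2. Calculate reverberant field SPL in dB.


Given values:
  Lw = 109.2 dB, R = 40.3 m^2
Formula: SPL = Lw + 10 * log10(4 / R)
Compute 4 / R = 4 / 40.3 = 0.099256
Compute 10 * log10(0.099256) = -10.0324
SPL = 109.2 + (-10.0324) = 99.17

99.17 dB


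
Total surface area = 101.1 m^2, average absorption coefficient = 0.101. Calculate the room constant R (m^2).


Given values:
  S = 101.1 m^2, alpha = 0.101
Formula: R = S * alpha / (1 - alpha)
Numerator: 101.1 * 0.101 = 10.2111
Denominator: 1 - 0.101 = 0.899
R = 10.2111 / 0.899 = 11.36

11.36 m^2


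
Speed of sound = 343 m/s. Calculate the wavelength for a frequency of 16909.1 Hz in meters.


Given values:
  c = 343 m/s, f = 16909.1 Hz
Formula: lambda = c / f
lambda = 343 / 16909.1
lambda = 0.0203

0.0203 m


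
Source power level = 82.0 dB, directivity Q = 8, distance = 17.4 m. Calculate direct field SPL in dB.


Given values:
  Lw = 82.0 dB, Q = 8, r = 17.4 m
Formula: SPL = Lw + 10 * log10(Q / (4 * pi * r^2))
Compute 4 * pi * r^2 = 4 * pi * 17.4^2 = 3804.5944
Compute Q / denom = 8 / 3804.5944 = 0.00210272
Compute 10 * log10(0.00210272) = -26.7722
SPL = 82.0 + (-26.7722) = 55.23

55.23 dB


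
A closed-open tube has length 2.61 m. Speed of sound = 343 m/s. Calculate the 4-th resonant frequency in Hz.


Given values:
  Tube type: closed-open, L = 2.61 m, c = 343 m/s, n = 4
Formula: f_n = (2n - 1) * c / (4 * L)
Compute 2n - 1 = 2*4 - 1 = 7
Compute 4 * L = 4 * 2.61 = 10.44
f = 7 * 343 / 10.44
f = 229.98

229.98 Hz


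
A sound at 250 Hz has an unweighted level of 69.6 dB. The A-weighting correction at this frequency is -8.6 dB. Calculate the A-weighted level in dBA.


Given values:
  SPL = 69.6 dB
  A-weighting at 250 Hz = -8.6 dB
Formula: L_A = SPL + A_weight
L_A = 69.6 + (-8.6)
L_A = 61.0

61.0 dBA


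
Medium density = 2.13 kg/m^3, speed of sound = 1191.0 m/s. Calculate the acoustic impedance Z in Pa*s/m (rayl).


Given values:
  rho = 2.13 kg/m^3
  c = 1191.0 m/s
Formula: Z = rho * c
Z = 2.13 * 1191.0
Z = 2536.83

2536.83 rayl


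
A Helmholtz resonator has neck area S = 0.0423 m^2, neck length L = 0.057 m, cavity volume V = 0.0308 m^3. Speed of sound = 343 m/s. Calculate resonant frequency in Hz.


Given values:
  S = 0.0423 m^2, L = 0.057 m, V = 0.0308 m^3, c = 343 m/s
Formula: f = (c / (2*pi)) * sqrt(S / (V * L))
Compute V * L = 0.0308 * 0.057 = 0.0017556
Compute S / (V * L) = 0.0423 / 0.0017556 = 24.0943
Compute sqrt(24.0943) = 4.908595
Compute c / (2*pi) = 343 / 6.283185 = 54.590148
f = 54.590148 * 4.908595 = 267.96

267.96 Hz


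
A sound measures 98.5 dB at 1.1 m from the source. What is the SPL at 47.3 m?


Given values:
  SPL1 = 98.5 dB, r1 = 1.1 m, r2 = 47.3 m
Formula: SPL2 = SPL1 - 20 * log10(r2 / r1)
Compute ratio: r2 / r1 = 47.3 / 1.1 = 43.0
Compute log10: log10(43.0) = 1.633468
Compute drop: 20 * 1.633468 = 32.6694
SPL2 = 98.5 - 32.6694 = 65.83

65.83 dB


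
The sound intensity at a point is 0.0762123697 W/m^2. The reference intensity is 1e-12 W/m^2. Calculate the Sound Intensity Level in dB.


Given values:
  I = 0.0762123697 W/m^2
  I_ref = 1e-12 W/m^2
Formula: SIL = 10 * log10(I / I_ref)
Compute ratio: I / I_ref = 76212369700
Compute log10: log10(76212369700) = 10.882025
Multiply: SIL = 10 * 10.882025 = 108.82

108.82 dB


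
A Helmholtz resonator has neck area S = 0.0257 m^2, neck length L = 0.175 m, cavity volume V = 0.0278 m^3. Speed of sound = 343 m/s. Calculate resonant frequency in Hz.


Given values:
  S = 0.0257 m^2, L = 0.175 m, V = 0.0278 m^3, c = 343 m/s
Formula: f = (c / (2*pi)) * sqrt(S / (V * L))
Compute V * L = 0.0278 * 0.175 = 0.004865
Compute S / (V * L) = 0.0257 / 0.004865 = 5.2826
Compute sqrt(5.2826) = 2.298391
Compute c / (2*pi) = 343 / 6.283185 = 54.590148
f = 54.590148 * 2.298391 = 125.47

125.47 Hz


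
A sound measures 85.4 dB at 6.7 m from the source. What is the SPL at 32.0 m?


Given values:
  SPL1 = 85.4 dB, r1 = 6.7 m, r2 = 32.0 m
Formula: SPL2 = SPL1 - 20 * log10(r2 / r1)
Compute ratio: r2 / r1 = 32.0 / 6.7 = 4.7761
Compute log10: log10(4.7761) = 0.679073
Compute drop: 20 * 0.679073 = 13.5815
SPL2 = 85.4 - 13.5815 = 71.82

71.82 dB


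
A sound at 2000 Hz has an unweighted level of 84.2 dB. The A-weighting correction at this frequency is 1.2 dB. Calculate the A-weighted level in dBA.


Given values:
  SPL = 84.2 dB
  A-weighting at 2000 Hz = 1.2 dB
Formula: L_A = SPL + A_weight
L_A = 84.2 + (1.2)
L_A = 85.4

85.4 dBA


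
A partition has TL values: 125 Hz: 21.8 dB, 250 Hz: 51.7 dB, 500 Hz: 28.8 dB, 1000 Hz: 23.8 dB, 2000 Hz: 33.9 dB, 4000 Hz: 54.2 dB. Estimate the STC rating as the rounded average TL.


Given TL values at each frequency:
  125 Hz: 21.8 dB
  250 Hz: 51.7 dB
  500 Hz: 28.8 dB
  1000 Hz: 23.8 dB
  2000 Hz: 33.9 dB
  4000 Hz: 54.2 dB
Formula: STC ~ round(average of TL values)
Sum = 21.8 + 51.7 + 28.8 + 23.8 + 33.9 + 54.2 = 214.2
Average = 214.2 / 6 = 35.7
Rounded: 36

36


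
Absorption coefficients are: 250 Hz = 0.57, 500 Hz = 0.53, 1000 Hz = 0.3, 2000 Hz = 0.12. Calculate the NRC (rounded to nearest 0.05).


Given values:
  a_250 = 0.57, a_500 = 0.53
  a_1000 = 0.3, a_2000 = 0.12
Formula: NRC = (a250 + a500 + a1000 + a2000) / 4
Sum = 0.57 + 0.53 + 0.3 + 0.12 = 1.52
NRC = 1.52 / 4 = 0.38
Rounded to nearest 0.05: 0.4

0.4


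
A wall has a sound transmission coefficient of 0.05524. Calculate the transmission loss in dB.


Given values:
  tau = 0.05524
Formula: TL = 10 * log10(1 / tau)
Compute 1 / tau = 1 / 0.05524 = 18.1028
Compute log10(18.1028) = 1.257746
TL = 10 * 1.257746 = 12.58

12.58 dB


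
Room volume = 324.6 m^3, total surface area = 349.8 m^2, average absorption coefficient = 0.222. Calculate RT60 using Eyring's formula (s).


Given values:
  V = 324.6 m^3, S = 349.8 m^2, alpha = 0.222
Formula: RT60 = 0.161 * V / (-S * ln(1 - alpha))
Compute ln(1 - 0.222) = ln(0.778) = -0.251029
Denominator: -349.8 * -0.251029 = 87.8099
Numerator: 0.161 * 324.6 = 52.2606
RT60 = 52.2606 / 87.8099 = 0.595

0.595 s


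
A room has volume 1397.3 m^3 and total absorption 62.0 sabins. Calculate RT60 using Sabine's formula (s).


Given values:
  V = 1397.3 m^3
  A = 62.0 sabins
Formula: RT60 = 0.161 * V / A
Numerator: 0.161 * 1397.3 = 224.9653
RT60 = 224.9653 / 62.0 = 3.628

3.628 s


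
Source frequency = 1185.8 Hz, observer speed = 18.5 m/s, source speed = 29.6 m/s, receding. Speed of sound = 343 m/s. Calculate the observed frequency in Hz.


Given values:
  f_s = 1185.8 Hz, v_o = 18.5 m/s, v_s = 29.6 m/s
  Direction: receding
Formula: f_o = f_s * (c - v_o) / (c + v_s)
Numerator: c - v_o = 343 - 18.5 = 324.5
Denominator: c + v_s = 343 + 29.6 = 372.6
f_o = 1185.8 * 324.5 / 372.6 = 1032.72

1032.72 Hz


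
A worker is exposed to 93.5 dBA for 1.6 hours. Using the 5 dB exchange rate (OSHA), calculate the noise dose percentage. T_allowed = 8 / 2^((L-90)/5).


Given values:
  L = 93.5 dBA, T = 1.6 hours
Formula: T_allowed = 8 / 2^((L - 90) / 5)
Compute exponent: (93.5 - 90) / 5 = 0.7
Compute 2^(0.7) = 1.624505
T_allowed = 8 / 1.624505 = 4.924577 hours
Dose = (T / T_allowed) * 100
Dose = (1.6 / 4.924577) * 100 = 32.49

32.49 %


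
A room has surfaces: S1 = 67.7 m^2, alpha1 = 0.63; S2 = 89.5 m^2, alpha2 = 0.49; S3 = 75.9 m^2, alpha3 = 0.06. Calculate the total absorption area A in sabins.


Given surfaces:
  Surface 1: 67.7 * 0.63 = 42.651
  Surface 2: 89.5 * 0.49 = 43.855
  Surface 3: 75.9 * 0.06 = 4.554
Formula: A = sum(Si * alpha_i)
A = 42.651 + 43.855 + 4.554
A = 91.06

91.06 sabins


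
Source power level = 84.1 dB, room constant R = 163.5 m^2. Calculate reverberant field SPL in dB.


Given values:
  Lw = 84.1 dB, R = 163.5 m^2
Formula: SPL = Lw + 10 * log10(4 / R)
Compute 4 / R = 4 / 163.5 = 0.024465
Compute 10 * log10(0.024465) = -16.1145
SPL = 84.1 + (-16.1145) = 67.99

67.99 dB


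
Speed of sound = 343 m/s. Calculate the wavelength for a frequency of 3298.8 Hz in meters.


Given values:
  c = 343 m/s, f = 3298.8 Hz
Formula: lambda = c / f
lambda = 343 / 3298.8
lambda = 0.104

0.104 m


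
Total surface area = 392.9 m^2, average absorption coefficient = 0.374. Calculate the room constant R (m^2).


Given values:
  S = 392.9 m^2, alpha = 0.374
Formula: R = S * alpha / (1 - alpha)
Numerator: 392.9 * 0.374 = 146.9446
Denominator: 1 - 0.374 = 0.626
R = 146.9446 / 0.626 = 234.74

234.74 m^2


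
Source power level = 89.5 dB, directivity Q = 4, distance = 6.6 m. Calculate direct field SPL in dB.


Given values:
  Lw = 89.5 dB, Q = 4, r = 6.6 m
Formula: SPL = Lw + 10 * log10(Q / (4 * pi * r^2))
Compute 4 * pi * r^2 = 4 * pi * 6.6^2 = 547.3911
Compute Q / denom = 4 / 547.3911 = 0.00730739
Compute 10 * log10(0.00730739) = -21.3624
SPL = 89.5 + (-21.3624) = 68.14

68.14 dB


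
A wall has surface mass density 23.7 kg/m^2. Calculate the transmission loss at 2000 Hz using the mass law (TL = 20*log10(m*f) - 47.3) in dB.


Given values:
  m = 23.7 kg/m^2, f = 2000 Hz
Formula: TL = 20 * log10(m * f) - 47.3
Compute m * f = 23.7 * 2000 = 47400.0
Compute log10(47400.0) = 4.675778
Compute 20 * 4.675778 = 93.5156
TL = 93.5156 - 47.3 = 46.22

46.22 dB


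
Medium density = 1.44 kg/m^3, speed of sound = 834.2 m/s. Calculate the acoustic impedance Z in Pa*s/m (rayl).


Given values:
  rho = 1.44 kg/m^3
  c = 834.2 m/s
Formula: Z = rho * c
Z = 1.44 * 834.2
Z = 1201.25

1201.25 rayl


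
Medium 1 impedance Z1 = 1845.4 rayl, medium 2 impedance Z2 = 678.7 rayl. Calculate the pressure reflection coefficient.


Given values:
  Z1 = 1845.4 rayl, Z2 = 678.7 rayl
Formula: R = (Z2 - Z1) / (Z2 + Z1)
Numerator: Z2 - Z1 = 678.7 - 1845.4 = -1166.7
Denominator: Z2 + Z1 = 678.7 + 1845.4 = 2524.1
R = -1166.7 / 2524.1 = -0.4622

-0.4622


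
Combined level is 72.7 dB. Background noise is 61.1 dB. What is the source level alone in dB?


Given values:
  L_total = 72.7 dB, L_bg = 61.1 dB
Formula: L_source = 10 * log10(10^(L_total/10) - 10^(L_bg/10))
Convert to linear:
  10^(72.7/10) = 18620871.3666
  10^(61.1/10) = 1288249.5517
Difference: 18620871.3666 - 1288249.5517 = 17332621.8149
L_source = 10 * log10(17332621.8149) = 72.39

72.39 dB


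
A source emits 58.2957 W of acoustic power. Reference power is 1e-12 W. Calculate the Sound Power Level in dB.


Given values:
  W = 58.2957 W
  W_ref = 1e-12 W
Formula: SWL = 10 * log10(W / W_ref)
Compute ratio: W / W_ref = 58295700000000
Compute log10: log10(58295700000000) = 13.765637
Multiply: SWL = 10 * 13.765637 = 137.66

137.66 dB


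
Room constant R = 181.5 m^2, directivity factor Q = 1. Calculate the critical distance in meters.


Given values:
  R = 181.5 m^2, Q = 1
Formula: d_c = 0.141 * sqrt(Q * R)
Compute Q * R = 1 * 181.5 = 181.5
Compute sqrt(181.5) = 13.4722
d_c = 0.141 * 13.4722 = 1.9

1.9 m


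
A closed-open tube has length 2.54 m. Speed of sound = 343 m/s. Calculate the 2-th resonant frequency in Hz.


Given values:
  Tube type: closed-open, L = 2.54 m, c = 343 m/s, n = 2
Formula: f_n = (2n - 1) * c / (4 * L)
Compute 2n - 1 = 2*2 - 1 = 3
Compute 4 * L = 4 * 2.54 = 10.16
f = 3 * 343 / 10.16
f = 101.28

101.28 Hz


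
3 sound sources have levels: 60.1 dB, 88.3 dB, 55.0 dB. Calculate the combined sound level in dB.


Formula: L_total = 10 * log10( sum(10^(Li/10)) )
  Source 1: 10^(60.1/10) = 1023292.9923
  Source 2: 10^(88.3/10) = 676082975.392
  Source 3: 10^(55.0/10) = 316227.766
Sum of linear values = 677422496.1503
L_total = 10 * log10(677422496.1503) = 88.31

88.31 dB


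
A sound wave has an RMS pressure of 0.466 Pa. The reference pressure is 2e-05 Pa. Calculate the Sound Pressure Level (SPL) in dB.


Given values:
  p = 0.466 Pa
  p_ref = 2e-05 Pa
Formula: SPL = 20 * log10(p / p_ref)
Compute ratio: p / p_ref = 0.466 / 2e-05 = 23300
Compute log10: log10(23300) = 4.367356
Multiply: SPL = 20 * 4.367356 = 87.35

87.35 dB


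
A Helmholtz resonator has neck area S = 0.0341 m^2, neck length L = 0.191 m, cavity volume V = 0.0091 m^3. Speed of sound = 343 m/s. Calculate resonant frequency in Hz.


Given values:
  S = 0.0341 m^2, L = 0.191 m, V = 0.0091 m^3, c = 343 m/s
Formula: f = (c / (2*pi)) * sqrt(S / (V * L))
Compute V * L = 0.0091 * 0.191 = 0.0017381
Compute S / (V * L) = 0.0341 / 0.0017381 = 19.6191
Compute sqrt(19.6191) = 4.429345
Compute c / (2*pi) = 343 / 6.283185 = 54.590148
f = 54.590148 * 4.429345 = 241.8

241.8 Hz
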